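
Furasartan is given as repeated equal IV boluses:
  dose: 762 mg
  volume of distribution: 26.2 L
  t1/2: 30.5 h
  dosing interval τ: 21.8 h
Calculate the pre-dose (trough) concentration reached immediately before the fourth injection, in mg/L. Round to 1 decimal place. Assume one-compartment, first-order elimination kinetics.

C₀ per dose = Dose / Vd = 762 / 26.2 = 29.08 mg/L
k = ln2 / t½ = 0.693147 / 30.5 = 0.02273 h⁻¹
Fraction remaining after one interval: r = e^(−kτ) = e^(−0.02273 × 21.8) = 0.6093
Before dose 4, 3 doses have been given (aged 1τ, 2τ, 3τ).
C_trough = C₀ × (r + r² + … + r^3) = C₀ × r(1−r^3)/(1−r)
        = 29.08 × 0.6093 × (1 − 0.2262) / (1 − 0.6093) = 35.09 mg/L

35.1 mg/L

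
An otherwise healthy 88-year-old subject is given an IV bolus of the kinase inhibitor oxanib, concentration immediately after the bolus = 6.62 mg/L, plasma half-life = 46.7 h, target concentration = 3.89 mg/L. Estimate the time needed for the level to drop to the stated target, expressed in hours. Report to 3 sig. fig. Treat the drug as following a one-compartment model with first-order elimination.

k = ln2 / t½ = 0.693147 / 46.7 = 0.01484 h⁻¹
t = ln(C₀ / C) / k = ln(6.620 / 3.89) / 0.01484
  = ln(1.702) / 0.01484 = 0.5318 / 0.01484 = 35.84 h

35.8 h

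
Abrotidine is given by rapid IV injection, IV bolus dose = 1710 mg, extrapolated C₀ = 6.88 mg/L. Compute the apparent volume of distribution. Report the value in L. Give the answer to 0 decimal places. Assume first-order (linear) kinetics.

249 L

Vd = Dose / C₀ = 1710 / 6.88 = 248.5 L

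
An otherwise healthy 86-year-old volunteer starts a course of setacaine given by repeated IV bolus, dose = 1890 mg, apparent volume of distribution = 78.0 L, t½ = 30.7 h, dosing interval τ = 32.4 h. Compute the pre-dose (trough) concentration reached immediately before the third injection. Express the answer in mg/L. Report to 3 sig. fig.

17.3 mg/L

C₀ per dose = Dose / Vd = 1890 / 78.0 = 24.23 mg/L
k = ln2 / t½ = 0.693147 / 30.7 = 0.02258 h⁻¹
Fraction remaining after one interval: r = e^(−kτ) = e^(−0.02258 × 32.4) = 0.4811
Before dose 3, 2 doses have been given (aged 1τ, 2τ).
C_trough = C₀ × (r + r²) = 24.23 × (0.4811 + 0.2315) = 17.27 mg/L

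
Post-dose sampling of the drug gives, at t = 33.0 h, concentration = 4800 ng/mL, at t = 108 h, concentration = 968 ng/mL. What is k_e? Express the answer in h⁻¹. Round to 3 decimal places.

0.021 h⁻¹

k = ln(C₁/C₂) / (t₂ − t₁) = ln(4800/968) / (108 − 33.0)
  = 1.601 / 75.00 = 0.02135 h⁻¹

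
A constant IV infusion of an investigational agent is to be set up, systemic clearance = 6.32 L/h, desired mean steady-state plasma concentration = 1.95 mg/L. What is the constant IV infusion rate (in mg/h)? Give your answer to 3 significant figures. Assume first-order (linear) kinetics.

12.3 mg/h

At steady state, infusion rate R₀ = Css × CL = 1.95 × 6.320 = 12.32 mg/h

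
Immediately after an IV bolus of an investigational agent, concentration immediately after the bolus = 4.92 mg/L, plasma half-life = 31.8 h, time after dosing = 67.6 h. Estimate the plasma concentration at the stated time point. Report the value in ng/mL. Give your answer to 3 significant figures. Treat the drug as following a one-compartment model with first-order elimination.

k = ln2 / t½ = 0.693147 / 31.8 = 0.02180 h⁻¹
C = C₀ · e^(−k·t) = 4.920 × e^(−0.02180 × 67.6)
  = 4.920 × 0.2291 = 1.127 mg/L
Convert: 1.127 mg/L × 1000 = 1127 ng/mL

1130 ng/mL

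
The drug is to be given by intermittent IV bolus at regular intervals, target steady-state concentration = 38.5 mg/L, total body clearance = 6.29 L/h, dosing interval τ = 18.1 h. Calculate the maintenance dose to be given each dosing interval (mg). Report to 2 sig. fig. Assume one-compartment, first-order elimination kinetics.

At steady state, Dose/τ = Css × CL.
Dose = Css × CL × τ = 38.5 × 6.290 × 18.1 = 4383 mg

4400 mg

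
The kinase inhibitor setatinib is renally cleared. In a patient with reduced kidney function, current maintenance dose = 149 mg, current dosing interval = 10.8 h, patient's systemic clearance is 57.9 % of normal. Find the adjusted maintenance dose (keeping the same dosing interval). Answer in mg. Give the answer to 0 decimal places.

To keep the same average steady-state level, dosing rate must scale with clearance.
CL ratio = 57.9 / 100 = 0.5790
New dose (same interval) = 149 × 0.5790 = 86.27 mg

86 mg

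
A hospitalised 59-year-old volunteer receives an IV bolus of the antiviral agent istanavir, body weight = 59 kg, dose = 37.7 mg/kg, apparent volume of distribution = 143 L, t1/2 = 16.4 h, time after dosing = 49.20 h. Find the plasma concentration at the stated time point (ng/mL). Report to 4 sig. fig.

Total dose = 37.7 × 59 = 2224 mg
C₀ = Dose / Vd = 2224 / 143 = 15.55 mg/L
k = ln2 / t½ = 0.693147 / 16.4 = 0.04227 h⁻¹
t / t½ = 49.20 / 16.4 = 3 half-lives
C = C₀ × (1/2)^3 = 15.55 × 0.1250 = 1.944 mg/L
Convert: 1.944 mg/L × 1000 = 1944 ng/mL

1944 ng/mL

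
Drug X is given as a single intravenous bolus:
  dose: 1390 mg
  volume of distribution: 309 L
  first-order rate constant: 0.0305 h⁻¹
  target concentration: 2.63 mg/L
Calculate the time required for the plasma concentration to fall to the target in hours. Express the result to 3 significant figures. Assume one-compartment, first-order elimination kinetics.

C₀ = Dose / Vd = 1390 / 309 = 4.498 mg/L
t = ln(C₀ / C) / k = ln(4.498 / 2.63) / 0.03050
  = ln(1.710) / 0.03050 = 0.5365 / 0.03050 = 17.59 h

17.6 h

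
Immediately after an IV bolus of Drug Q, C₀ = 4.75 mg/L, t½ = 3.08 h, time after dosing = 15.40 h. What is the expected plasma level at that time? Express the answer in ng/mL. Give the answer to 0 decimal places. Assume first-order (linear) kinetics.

148 ng/mL

k = ln2 / t½ = 0.693147 / 3.08 = 0.2250 h⁻¹
t / t½ = 15.40 / 3.08 = 5 half-lives
C = C₀ × (1/2)^5 = 4.750 × 0.03125 = 0.1484 mg/L
Convert: 0.1484 mg/L × 1000 = 148.4 ng/mL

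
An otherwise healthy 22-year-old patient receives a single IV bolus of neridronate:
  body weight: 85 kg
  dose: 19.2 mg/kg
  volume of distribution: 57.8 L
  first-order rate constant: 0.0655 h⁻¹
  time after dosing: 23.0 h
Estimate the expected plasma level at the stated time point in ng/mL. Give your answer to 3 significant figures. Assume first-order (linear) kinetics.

Total dose = 19.2 × 85 = 1632 mg
C₀ = Dose / Vd = 1632 / 57.8 = 28.24 mg/L
C = C₀ · e^(−k·t) = 28.24 × e^(−0.06550 × 23.0)
  = 28.24 × 0.2217 = 6.261 mg/L
Convert: 6.261 mg/L × 1000 = 6261 ng/mL

6260 ng/mL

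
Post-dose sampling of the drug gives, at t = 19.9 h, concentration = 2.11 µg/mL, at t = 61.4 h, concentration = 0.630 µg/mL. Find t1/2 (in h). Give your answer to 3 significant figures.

23.8 h

k = ln(C₁/C₂) / (t₂ − t₁) = ln(2.11/0.630) / (61.4 − 19.9)
  = 1.209 / 41.50 = 0.02913 h⁻¹
t½ = ln2 / k = 0.693147 / 0.02913 = 23.79 h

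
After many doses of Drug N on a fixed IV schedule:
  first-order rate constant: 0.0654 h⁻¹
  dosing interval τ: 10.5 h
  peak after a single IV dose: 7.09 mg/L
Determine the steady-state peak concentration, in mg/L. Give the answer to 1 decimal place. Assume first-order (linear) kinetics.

14.3 mg/L

e^(−kτ) = e^(−0.06540 × 10.5) = 0.5032
Accumulation ratio R = 1 / (1 − e^(−kτ)) = 1 / (1 − 0.5032) = 2.013
Steady-state peak = C₀ × R = 7.09 × 2.013 = 14.27 mg/L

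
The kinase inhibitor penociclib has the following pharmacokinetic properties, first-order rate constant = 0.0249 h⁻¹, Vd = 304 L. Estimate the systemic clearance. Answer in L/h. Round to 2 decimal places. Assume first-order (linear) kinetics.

CL = k × Vd = 0.0249 × 304 = 7.570 L/h

7.57 L/h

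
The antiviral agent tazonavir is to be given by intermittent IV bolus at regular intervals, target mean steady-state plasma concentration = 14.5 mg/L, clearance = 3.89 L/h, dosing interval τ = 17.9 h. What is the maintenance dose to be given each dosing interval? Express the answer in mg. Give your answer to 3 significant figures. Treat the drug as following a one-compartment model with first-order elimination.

At steady state, Dose/τ = Css × CL.
Dose = Css × CL × τ = 14.5 × 3.890 × 17.9 = 1010 mg

1010 mg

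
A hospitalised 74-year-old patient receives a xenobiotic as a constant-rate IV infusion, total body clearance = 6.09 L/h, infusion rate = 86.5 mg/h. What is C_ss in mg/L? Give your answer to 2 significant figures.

14 mg/L

At steady state Css = R₀ / CL = 86.5 / 6.090 = 14.20 mg/L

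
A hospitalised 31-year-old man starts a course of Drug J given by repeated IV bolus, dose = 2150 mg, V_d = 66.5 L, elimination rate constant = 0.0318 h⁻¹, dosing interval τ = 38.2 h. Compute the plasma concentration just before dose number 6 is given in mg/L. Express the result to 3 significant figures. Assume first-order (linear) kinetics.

C₀ per dose = Dose / Vd = 2150 / 66.5 = 32.33 mg/L
Fraction remaining after one interval: r = e^(−kτ) = e^(−0.03180 × 38.2) = 0.2968
Before dose 6, 5 doses have been given (aged 1τ, 2τ, 3τ, 4τ, 5τ).
C_trough = C₀ × (r + r² + … + r^5) = C₀ × r(1−r^5)/(1−r)
        = 32.33 × 0.2968 × (1 − 0.002303) / (1 − 0.2968) = 13.61 mg/L

13.6 mg/L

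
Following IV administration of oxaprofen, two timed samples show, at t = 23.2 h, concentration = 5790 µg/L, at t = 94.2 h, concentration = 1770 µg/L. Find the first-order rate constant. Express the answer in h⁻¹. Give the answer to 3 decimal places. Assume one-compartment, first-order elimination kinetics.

0.017 h⁻¹

k = ln(C₁/C₂) / (t₂ − t₁) = ln(5790/1770) / (94.2 − 23.2)
  = 1.185 / 71.00 = 0.01669 h⁻¹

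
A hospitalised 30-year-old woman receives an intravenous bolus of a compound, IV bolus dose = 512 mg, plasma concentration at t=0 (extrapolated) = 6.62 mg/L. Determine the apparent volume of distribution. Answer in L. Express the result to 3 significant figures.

Vd = Dose / C₀ = 512.0 / 6.62 = 77.34 L

77.3 L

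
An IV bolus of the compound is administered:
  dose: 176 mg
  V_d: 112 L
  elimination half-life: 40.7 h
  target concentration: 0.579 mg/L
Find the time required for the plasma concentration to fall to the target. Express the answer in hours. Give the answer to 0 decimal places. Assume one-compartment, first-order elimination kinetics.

C₀ = Dose / Vd = 176.0 / 112 = 1.571 mg/L
k = ln2 / t½ = 0.693147 / 40.7 = 0.01703 h⁻¹
t = ln(C₀ / C) / k = ln(1.571 / 0.579) / 0.01703
  = ln(2.713) / 0.01703 = 0.9981 / 0.01703 = 58.61 h

59 h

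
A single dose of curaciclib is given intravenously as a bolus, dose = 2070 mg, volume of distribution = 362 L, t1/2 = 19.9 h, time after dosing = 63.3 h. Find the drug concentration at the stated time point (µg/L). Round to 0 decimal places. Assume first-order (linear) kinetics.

631 µg/L

C₀ = Dose / Vd = 2070 / 362 = 5.718 mg/L
k = ln2 / t½ = 0.693147 / 19.9 = 0.03483 h⁻¹
C = C₀ · e^(−k·t) = 5.718 × e^(−0.03483 × 63.3)
  = 5.718 × 0.1103 = 0.6307 mg/L
Convert: 0.6307 mg/L × 1000 = 630.7 µg/L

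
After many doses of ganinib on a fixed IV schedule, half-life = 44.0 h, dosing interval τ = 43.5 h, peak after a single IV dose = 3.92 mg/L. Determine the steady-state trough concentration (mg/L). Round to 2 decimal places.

k = ln2 / t½ = 0.693147 / 44.0 = 0.01575 h⁻¹
e^(−kτ) = e^(−0.01575 × 43.5) = 0.5040
Accumulation ratio R = 1 / (1 − e^(−kτ)) = 1 / (1 − 0.5040) = 2.016
Steady-state trough = C₀ × R × e^(−kτ) = 3.92 × 2.016 × 0.5040 = 3.983 mg/L

3.98 mg/L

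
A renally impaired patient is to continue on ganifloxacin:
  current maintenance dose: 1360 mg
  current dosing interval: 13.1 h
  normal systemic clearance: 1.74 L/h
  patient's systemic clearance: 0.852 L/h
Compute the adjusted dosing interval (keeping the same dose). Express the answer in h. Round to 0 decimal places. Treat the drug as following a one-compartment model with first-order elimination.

27 h

To keep the same average steady-state level, dosing rate must scale with clearance.
CL ratio = 0.852 / 1.74 = 0.4897
New interval (same dose) = 13.1 / 0.4897 = 26.75 h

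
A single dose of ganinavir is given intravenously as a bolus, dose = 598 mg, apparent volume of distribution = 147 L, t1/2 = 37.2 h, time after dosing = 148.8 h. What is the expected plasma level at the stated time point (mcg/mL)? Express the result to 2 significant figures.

C₀ = Dose / Vd = 598.0 / 147 = 4.068 mg/L
k = ln2 / t½ = 0.693147 / 37.2 = 0.01863 h⁻¹
t / t½ = 148.8 / 37.2 = 4 half-lives
C = C₀ × (1/2)^4 = 4.068 × 0.06250 = 0.2543 mg/L
(0.2543 mg/L = 0.2543 mcg/mL)

0.25 mcg/mL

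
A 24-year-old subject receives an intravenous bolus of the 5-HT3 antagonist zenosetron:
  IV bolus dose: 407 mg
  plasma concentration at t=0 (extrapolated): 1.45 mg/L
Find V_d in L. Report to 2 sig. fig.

Vd = Dose / C₀ = 407.0 / 1.45 = 280.7 L

280 L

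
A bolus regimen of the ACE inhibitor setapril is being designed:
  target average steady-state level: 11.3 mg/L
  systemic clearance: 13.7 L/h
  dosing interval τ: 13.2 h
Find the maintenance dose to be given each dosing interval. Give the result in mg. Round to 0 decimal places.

At steady state, Dose/τ = Css × CL.
Dose = Css × CL × τ = 11.3 × 13.70 × 13.2 = 2043 mg

2043 mg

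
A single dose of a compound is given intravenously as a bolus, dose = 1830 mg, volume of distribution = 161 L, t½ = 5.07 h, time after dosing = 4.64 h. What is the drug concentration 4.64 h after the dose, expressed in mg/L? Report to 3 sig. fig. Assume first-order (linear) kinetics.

C₀ = Dose / Vd = 1830 / 161 = 11.37 mg/L
k = ln2 / t½ = 0.693147 / 5.07 = 0.1367 h⁻¹
C = C₀ · e^(−k·t) = 11.37 × e^(−0.1367 × 4.64)
  = 11.37 × 0.5303 = 6.030 mg/L

6.03 mg/L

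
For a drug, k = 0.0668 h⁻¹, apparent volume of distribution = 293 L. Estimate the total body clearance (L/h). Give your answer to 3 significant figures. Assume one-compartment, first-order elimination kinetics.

CL = k × Vd = 0.0668 × 293 = 19.57 L/h

19.6 L/h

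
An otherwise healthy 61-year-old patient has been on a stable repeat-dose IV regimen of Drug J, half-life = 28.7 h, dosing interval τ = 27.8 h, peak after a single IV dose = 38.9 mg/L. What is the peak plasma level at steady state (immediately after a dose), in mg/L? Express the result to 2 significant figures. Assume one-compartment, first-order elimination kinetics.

80 mg/L

k = ln2 / t½ = 0.693147 / 28.7 = 0.02415 h⁻¹
e^(−kτ) = e^(−0.02415 × 27.8) = 0.5110
Accumulation ratio R = 1 / (1 − e^(−kτ)) = 1 / (1 − 0.5110) = 2.045
Steady-state peak = C₀ × R = 38.9 × 2.045 = 79.55 mg/L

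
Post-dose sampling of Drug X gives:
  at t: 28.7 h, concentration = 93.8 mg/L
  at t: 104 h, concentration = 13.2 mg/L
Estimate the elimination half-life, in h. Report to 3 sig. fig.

k = ln(C₁/C₂) / (t₂ − t₁) = ln(93.8/13.2) / (104 − 28.7)
  = 1.961 / 75.30 = 0.02604 h⁻¹
t½ = ln2 / k = 0.693147 / 0.02604 = 26.62 h

26.6 h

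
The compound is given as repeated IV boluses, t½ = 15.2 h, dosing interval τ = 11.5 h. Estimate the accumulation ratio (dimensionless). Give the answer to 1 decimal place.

k = ln2 / t½ = 0.693147 / 15.2 = 0.04560 h⁻¹
e^(−kτ) = e^(−0.04560 × 11.5) = 0.5919
Accumulation ratio R = 1 / (1 − e^(−kτ)) = 1 / (1 − 0.5919) = 2.450

2.5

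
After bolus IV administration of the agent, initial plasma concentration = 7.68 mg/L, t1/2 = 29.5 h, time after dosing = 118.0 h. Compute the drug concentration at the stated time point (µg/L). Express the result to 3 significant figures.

k = ln2 / t½ = 0.693147 / 29.5 = 0.02350 h⁻¹
t / t½ = 118.0 / 29.5 = 4 half-lives
C = C₀ × (1/2)^4 = 7.680 × 0.06250 = 0.4800 mg/L
Convert: 0.4800 mg/L × 1000 = 480.0 µg/L

480 µg/L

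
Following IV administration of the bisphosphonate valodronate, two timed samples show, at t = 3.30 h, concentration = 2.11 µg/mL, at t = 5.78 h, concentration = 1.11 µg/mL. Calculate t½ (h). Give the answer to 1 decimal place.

k = ln(C₁/C₂) / (t₂ − t₁) = ln(2.11/1.11) / (5.78 − 3.30)
  = 0.6423 / 2.480 = 0.2590 h⁻¹
t½ = ln2 / k = 0.693147 / 0.2590 = 2.676 h

2.7 h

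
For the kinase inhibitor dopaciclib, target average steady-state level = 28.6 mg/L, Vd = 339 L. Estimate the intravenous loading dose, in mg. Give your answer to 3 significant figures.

9700 mg

LD = Css × Vd = 28.6 × 339 = 9695 mg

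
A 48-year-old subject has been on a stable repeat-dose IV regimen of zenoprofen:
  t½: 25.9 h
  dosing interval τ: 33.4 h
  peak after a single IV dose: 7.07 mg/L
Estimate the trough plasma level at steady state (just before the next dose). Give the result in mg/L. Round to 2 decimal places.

k = ln2 / t½ = 0.693147 / 25.9 = 0.02676 h⁻¹
e^(−kτ) = e^(−0.02676 × 33.4) = 0.4091
Accumulation ratio R = 1 / (1 − e^(−kτ)) = 1 / (1 − 0.4091) = 1.692
Steady-state trough = C₀ × R × e^(−kτ) = 7.07 × 1.692 × 0.4091 = 4.894 mg/L

4.89 mg/L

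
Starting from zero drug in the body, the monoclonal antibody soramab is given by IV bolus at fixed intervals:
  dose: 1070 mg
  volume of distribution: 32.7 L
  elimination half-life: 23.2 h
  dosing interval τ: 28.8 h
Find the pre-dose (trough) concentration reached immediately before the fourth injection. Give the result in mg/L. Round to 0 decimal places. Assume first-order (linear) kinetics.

22 mg/L

C₀ per dose = Dose / Vd = 1070 / 32.7 = 32.72 mg/L
k = ln2 / t½ = 0.693147 / 23.2 = 0.02988 h⁻¹
Fraction remaining after one interval: r = e^(−kτ) = e^(−0.02988 × 28.8) = 0.4229
Before dose 4, 3 doses have been given (aged 1τ, 2τ, 3τ).
C_trough = C₀ × (r + r² + … + r^3) = C₀ × r(1−r^3)/(1−r)
        = 32.72 × 0.4229 × (1 − 0.07563) / (1 − 0.4229) = 22.16 mg/L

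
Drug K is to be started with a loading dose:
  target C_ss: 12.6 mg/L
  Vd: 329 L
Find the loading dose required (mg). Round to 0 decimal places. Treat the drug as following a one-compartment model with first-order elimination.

4145 mg

LD = Css × Vd = 12.6 × 329 = 4145 mg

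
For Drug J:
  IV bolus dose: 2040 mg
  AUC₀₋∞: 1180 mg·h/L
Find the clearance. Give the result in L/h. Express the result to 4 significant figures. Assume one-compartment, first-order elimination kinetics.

1.729 L/h

CL = Dose / AUC = 2040 / 1180 = 1.729 L/h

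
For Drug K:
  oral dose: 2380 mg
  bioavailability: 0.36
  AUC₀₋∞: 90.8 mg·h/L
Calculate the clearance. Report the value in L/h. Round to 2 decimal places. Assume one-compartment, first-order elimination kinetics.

CL = F·Dose / AUC = 0.36 × 2380 / 90.8 = 9.436 L/h

9.44 L/h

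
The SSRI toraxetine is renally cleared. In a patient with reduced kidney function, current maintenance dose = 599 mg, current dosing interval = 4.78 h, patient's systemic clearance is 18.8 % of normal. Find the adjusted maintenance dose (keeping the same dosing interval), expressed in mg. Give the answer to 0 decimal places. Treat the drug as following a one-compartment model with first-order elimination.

113 mg

To keep the same average steady-state level, dosing rate must scale with clearance.
CL ratio = 18.8 / 100 = 0.1880
New dose (same interval) = 599 × 0.1880 = 112.6 mg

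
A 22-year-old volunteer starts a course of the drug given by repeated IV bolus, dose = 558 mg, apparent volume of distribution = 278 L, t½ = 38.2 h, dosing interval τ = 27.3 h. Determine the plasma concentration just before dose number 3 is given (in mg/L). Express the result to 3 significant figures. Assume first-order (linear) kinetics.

C₀ per dose = Dose / Vd = 558 / 278 = 2.007 mg/L
k = ln2 / t½ = 0.693147 / 38.2 = 0.01815 h⁻¹
Fraction remaining after one interval: r = e^(−kτ) = e^(−0.01815 × 27.3) = 0.6093
Before dose 3, 2 doses have been given (aged 1τ, 2τ).
C_trough = C₀ × (r + r²) = 2.007 × (0.6093 + 0.3712) = 1.968 mg/L

1.97 mg/L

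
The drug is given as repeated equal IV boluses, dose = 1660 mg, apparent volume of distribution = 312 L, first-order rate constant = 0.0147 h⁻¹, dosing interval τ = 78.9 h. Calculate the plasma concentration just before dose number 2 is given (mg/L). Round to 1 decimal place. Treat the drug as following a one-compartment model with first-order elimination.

1.7 mg/L

C₀ per dose = Dose / Vd = 1660 / 312 = 5.321 mg/L
Fraction remaining after one interval: r = e^(−kτ) = e^(−0.01470 × 78.9) = 0.3135
Before dose 2, 1 dose has been given (aged 1τ).
C_trough = C₀ × r = 5.321 × 0.3135 = 1.668 mg/L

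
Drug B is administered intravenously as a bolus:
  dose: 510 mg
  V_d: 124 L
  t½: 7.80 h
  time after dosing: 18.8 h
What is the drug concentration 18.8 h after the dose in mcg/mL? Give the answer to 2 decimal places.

C₀ = Dose / Vd = 510.0 / 124 = 4.113 mg/L
k = ln2 / t½ = 0.693147 / 7.80 = 0.08887 h⁻¹
C = C₀ · e^(−k·t) = 4.113 × e^(−0.08887 × 18.8)
  = 4.113 × 0.1881 = 0.7737 mg/L
(0.7737 mg/L = 0.7737 mcg/mL)

0.77 mcg/mL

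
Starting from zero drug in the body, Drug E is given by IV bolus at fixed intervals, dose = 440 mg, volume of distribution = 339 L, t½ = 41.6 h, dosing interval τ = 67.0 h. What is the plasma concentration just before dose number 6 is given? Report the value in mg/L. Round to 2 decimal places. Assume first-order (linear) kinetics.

0.63 mg/L

C₀ per dose = Dose / Vd = 440 / 339 = 1.298 mg/L
k = ln2 / t½ = 0.693147 / 41.6 = 0.01666 h⁻¹
Fraction remaining after one interval: r = e^(−kτ) = e^(−0.01666 × 67.0) = 0.3275
Before dose 6, 5 doses have been given (aged 1τ, 2τ, 3τ, 4τ, 5τ).
C_trough = C₀ × (r + r² + … + r^5) = C₀ × r(1−r^5)/(1−r)
        = 1.298 × 0.3275 × (1 − 0.003768) / (1 − 0.3275) = 0.6297 mg/L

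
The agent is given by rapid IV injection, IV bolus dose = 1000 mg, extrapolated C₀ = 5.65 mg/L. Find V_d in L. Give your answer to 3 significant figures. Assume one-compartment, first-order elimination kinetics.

177 L

Vd = Dose / C₀ = 1000 / 5.65 = 177.0 L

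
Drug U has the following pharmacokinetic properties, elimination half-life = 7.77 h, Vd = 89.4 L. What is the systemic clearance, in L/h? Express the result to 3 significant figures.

7.98 L/h

k = ln2 / t½ = 0.693147 / 7.77 = 0.08921 h⁻¹
CL = k × Vd = 0.08921 × 89.4 = 7.975 L/h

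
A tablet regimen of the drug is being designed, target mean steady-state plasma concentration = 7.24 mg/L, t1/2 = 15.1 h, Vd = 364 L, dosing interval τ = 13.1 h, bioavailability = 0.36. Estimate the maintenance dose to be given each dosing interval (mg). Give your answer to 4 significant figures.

k = ln2 / t½ = 0.693147 / 15.1 = 0.04590 h⁻¹
CL = k × Vd = 0.04590 × 364 = 16.71 L/h
At steady state, F × (Dose/τ) = Css × CL.
Dose = Css × CL × τ / F = 7.24 × 16.71 × 13.1 / 0.36 = 4402 mg

4402 mg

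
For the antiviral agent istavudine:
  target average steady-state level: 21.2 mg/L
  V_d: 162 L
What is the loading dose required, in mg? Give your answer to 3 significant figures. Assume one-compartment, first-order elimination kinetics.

LD = Css × Vd = 21.2 × 162 = 3434 mg

3430 mg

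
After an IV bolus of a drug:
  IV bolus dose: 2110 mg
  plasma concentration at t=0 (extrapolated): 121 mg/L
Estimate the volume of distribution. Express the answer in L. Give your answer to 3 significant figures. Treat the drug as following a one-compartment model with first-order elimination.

17.4 L

Vd = Dose / C₀ = 2110 / 121 = 17.44 L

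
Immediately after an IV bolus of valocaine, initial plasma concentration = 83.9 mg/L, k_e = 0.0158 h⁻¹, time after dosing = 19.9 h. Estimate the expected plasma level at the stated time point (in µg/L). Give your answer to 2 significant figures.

61000 µg/L

C = C₀ · e^(−k·t) = 83.90 × e^(−0.01580 × 19.9)
  = 83.90 × 0.7302 = 61.26 mg/L
Convert: 61.26 mg/L × 1000 = 61260 µg/L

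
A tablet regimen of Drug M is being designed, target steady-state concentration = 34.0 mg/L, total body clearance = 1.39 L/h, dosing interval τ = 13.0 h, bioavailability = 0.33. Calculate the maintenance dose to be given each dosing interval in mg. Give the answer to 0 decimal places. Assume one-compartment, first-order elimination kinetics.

1862 mg

At steady state, F × (Dose/τ) = Css × CL.
Dose = Css × CL × τ / F = 34.0 × 1.390 × 13.0 / 0.33 = 1862 mg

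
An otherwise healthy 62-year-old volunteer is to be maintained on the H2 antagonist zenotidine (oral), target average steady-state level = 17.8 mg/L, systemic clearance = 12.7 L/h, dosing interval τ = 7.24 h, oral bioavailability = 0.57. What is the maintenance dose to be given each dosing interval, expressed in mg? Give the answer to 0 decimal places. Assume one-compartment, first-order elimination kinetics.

2871 mg

At steady state, F × (Dose/τ) = Css × CL.
Dose = Css × CL × τ / F = 17.8 × 12.70 × 7.24 / 0.57 = 2871 mg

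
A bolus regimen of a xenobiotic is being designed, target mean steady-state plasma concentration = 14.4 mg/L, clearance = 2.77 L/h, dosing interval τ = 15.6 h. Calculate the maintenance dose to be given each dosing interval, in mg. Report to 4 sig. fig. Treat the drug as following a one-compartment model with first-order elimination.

At steady state, Dose/τ = Css × CL.
Dose = Css × CL × τ = 14.4 × 2.770 × 15.6 = 622.3 mg

622.3 mg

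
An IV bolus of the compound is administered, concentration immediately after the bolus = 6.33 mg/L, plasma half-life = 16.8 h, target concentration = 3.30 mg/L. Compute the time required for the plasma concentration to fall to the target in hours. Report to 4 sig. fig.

k = ln2 / t½ = 0.693147 / 16.8 = 0.04126 h⁻¹
t = ln(C₀ / C) / k = ln(6.330 / 3.30) / 0.04126
  = ln(1.918) / 0.04126 = 0.6513 / 0.04126 = 15.79 h

15.79 h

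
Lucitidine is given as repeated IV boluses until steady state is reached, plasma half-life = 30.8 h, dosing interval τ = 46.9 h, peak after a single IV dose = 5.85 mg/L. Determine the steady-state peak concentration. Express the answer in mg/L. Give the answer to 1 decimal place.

9.0 mg/L

k = ln2 / t½ = 0.693147 / 30.8 = 0.02250 h⁻¹
e^(−kτ) = e^(−0.02250 × 46.9) = 0.3481
Accumulation ratio R = 1 / (1 − e^(−kτ)) = 1 / (1 − 0.3481) = 1.534
Steady-state peak = C₀ × R = 5.85 × 1.534 = 8.974 mg/L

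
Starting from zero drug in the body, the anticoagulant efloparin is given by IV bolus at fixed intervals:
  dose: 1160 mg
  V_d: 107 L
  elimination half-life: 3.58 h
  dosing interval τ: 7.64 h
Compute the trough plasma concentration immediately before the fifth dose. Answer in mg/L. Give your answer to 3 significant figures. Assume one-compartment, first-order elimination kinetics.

3.19 mg/L

C₀ per dose = Dose / Vd = 1160 / 107 = 10.84 mg/L
k = ln2 / t½ = 0.693147 / 3.58 = 0.1936 h⁻¹
Fraction remaining after one interval: r = e^(−kτ) = e^(−0.1936 × 7.64) = 0.2278
Before dose 5, 4 doses have been given (aged 1τ, 2τ, 3τ, 4τ).
C_trough = C₀ × (r + r² + … + r^4) = C₀ × r(1−r^4)/(1−r)
        = 10.84 × 0.2278 × (1 − 0.002693) / (1 − 0.2278) = 3.189 mg/L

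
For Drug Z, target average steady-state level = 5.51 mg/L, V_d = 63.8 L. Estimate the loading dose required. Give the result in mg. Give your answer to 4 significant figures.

351.5 mg

LD = Css × Vd = 5.51 × 63.8 = 351.5 mg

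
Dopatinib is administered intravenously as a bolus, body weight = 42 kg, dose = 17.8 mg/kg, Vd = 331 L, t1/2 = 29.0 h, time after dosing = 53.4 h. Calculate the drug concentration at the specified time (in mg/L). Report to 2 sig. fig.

Total dose = 17.8 × 42 = 747.6 mg
C₀ = Dose / Vd = 747.6 / 331 = 2.259 mg/L
k = ln2 / t½ = 0.693147 / 29.0 = 0.02390 h⁻¹
C = C₀ · e^(−k·t) = 2.259 × e^(−0.02390 × 53.4)
  = 2.259 × 0.2791 = 0.6305 mg/L

0.63 mg/L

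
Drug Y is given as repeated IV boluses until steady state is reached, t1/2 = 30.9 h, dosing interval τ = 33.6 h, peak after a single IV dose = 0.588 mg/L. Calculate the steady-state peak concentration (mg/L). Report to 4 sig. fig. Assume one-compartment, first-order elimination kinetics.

k = ln2 / t½ = 0.693147 / 30.9 = 0.02243 h⁻¹
e^(−kτ) = e^(−0.02243 × 33.6) = 0.4706
Accumulation ratio R = 1 / (1 − e^(−kτ)) = 1 / (1 − 0.4706) = 1.889
Steady-state peak = C₀ × R = 0.588 × 1.889 = 1.111 mg/L

1.111 mg/L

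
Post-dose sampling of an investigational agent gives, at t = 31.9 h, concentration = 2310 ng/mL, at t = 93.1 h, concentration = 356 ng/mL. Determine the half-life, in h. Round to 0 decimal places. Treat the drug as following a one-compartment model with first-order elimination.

k = ln(C₁/C₂) / (t₂ − t₁) = ln(2310/356) / (93.1 − 31.9)
  = 1.870 / 61.20 = 0.03056 h⁻¹
t½ = ln2 / k = 0.693147 / 0.03056 = 22.68 h

23 h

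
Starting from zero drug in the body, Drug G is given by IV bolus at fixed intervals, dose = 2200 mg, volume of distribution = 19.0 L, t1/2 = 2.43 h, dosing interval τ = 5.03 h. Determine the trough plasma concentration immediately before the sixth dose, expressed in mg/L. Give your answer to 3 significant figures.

36.2 mg/L

C₀ per dose = Dose / Vd = 2200 / 19.0 = 115.8 mg/L
k = ln2 / t½ = 0.693147 / 2.43 = 0.2852 h⁻¹
Fraction remaining after one interval: r = e^(−kτ) = e^(−0.2852 × 5.03) = 0.2382
Before dose 6, 5 doses have been given (aged 1τ, 2τ, 3τ, 4τ, 5τ).
C_trough = C₀ × (r + r² + … + r^5) = C₀ × r(1−r^5)/(1−r)
        = 115.8 × 0.2382 × (1 − 0.0007668) / (1 − 0.2382) = 36.18 mg/L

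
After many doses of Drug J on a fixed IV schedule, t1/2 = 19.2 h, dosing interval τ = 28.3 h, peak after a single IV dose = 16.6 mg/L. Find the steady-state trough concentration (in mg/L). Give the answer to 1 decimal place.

9.3 mg/L

k = ln2 / t½ = 0.693147 / 19.2 = 0.03610 h⁻¹
e^(−kτ) = e^(−0.03610 × 28.3) = 0.3600
Accumulation ratio R = 1 / (1 − e^(−kτ)) = 1 / (1 − 0.3600) = 1.563
Steady-state trough = C₀ × R × e^(−kτ) = 16.6 × 1.563 × 0.3600 = 9.340 mg/L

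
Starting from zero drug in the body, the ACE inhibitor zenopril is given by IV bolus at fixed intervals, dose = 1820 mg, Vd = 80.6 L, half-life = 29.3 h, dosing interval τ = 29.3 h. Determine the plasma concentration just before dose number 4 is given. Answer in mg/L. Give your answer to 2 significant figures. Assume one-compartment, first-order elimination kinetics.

C₀ per dose = Dose / Vd = 1820 / 80.6 = 22.58 mg/L
k = ln2 / t½ = 0.693147 / 29.3 = 0.02366 h⁻¹
Fraction remaining after one interval: r = e^(−kτ) = e^(−0.02366 × 29.3) = 0.5000
Before dose 4, 3 doses have been given (aged 1τ, 2τ, 3τ).
C_trough = C₀ × (r + r² + … + r^3) = C₀ × r(1−r^3)/(1−r)
        = 22.58 × 0.5000 × (1 − 0.1250) / (1 − 0.5000) = 19.76 mg/L

20 mg/L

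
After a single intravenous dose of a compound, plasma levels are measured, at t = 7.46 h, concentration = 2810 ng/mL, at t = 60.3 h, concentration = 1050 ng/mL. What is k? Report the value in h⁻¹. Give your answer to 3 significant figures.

0.0186 h⁻¹

k = ln(C₁/C₂) / (t₂ − t₁) = ln(2810/1050) / (60.3 − 7.46)
  = 0.9844 / 52.84 = 0.01863 h⁻¹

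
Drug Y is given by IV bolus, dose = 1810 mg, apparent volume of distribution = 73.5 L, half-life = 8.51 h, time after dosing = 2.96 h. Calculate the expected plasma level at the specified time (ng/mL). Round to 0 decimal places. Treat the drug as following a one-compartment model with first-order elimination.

19350 ng/mL

C₀ = Dose / Vd = 1810 / 73.5 = 24.63 mg/L
k = ln2 / t½ = 0.693147 / 8.51 = 0.08145 h⁻¹
C = C₀ · e^(−k·t) = 24.63 × e^(−0.08145 × 2.96)
  = 24.63 × 0.7858 = 19.35 mg/L
Convert: 19.35 mg/L × 1000 = 19350 ng/mL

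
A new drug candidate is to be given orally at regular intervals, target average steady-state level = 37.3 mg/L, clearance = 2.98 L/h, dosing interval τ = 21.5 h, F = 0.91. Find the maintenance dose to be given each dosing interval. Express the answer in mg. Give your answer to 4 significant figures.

2626 mg

At steady state, F × (Dose/τ) = Css × CL.
Dose = Css × CL × τ / F = 37.3 × 2.980 × 21.5 / 0.91 = 2626 mg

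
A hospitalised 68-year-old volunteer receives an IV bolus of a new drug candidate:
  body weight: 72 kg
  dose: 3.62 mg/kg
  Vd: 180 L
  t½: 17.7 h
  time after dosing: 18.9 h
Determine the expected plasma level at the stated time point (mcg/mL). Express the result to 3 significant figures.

0.691 mcg/mL

Total dose = 3.62 × 72 = 260.6 mg
C₀ = Dose / Vd = 260.6 / 180 = 1.448 mg/L
k = ln2 / t½ = 0.693147 / 17.7 = 0.03916 h⁻¹
C = C₀ · e^(−k·t) = 1.448 × e^(−0.03916 × 18.9)
  = 1.448 × 0.4771 = 0.6908 mg/L
(0.6908 mg/L = 0.6908 mcg/mL)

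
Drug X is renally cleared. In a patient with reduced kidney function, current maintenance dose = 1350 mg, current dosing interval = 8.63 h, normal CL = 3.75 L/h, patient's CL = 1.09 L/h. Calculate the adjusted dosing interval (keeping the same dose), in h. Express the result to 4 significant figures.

29.69 h

To keep the same average steady-state level, dosing rate must scale with clearance.
CL ratio = 1.09 / 3.75 = 0.2907
New interval (same dose) = 8.63 / 0.2907 = 29.69 h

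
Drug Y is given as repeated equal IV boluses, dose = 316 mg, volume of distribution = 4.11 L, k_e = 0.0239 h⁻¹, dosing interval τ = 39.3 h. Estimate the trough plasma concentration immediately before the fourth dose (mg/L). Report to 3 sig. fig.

46.4 mg/L

C₀ per dose = Dose / Vd = 316 / 4.11 = 76.89 mg/L
Fraction remaining after one interval: r = e^(−kτ) = e^(−0.02390 × 39.3) = 0.3909
Before dose 4, 3 doses have been given (aged 1τ, 2τ, 3τ).
C_trough = C₀ × (r + r² + … + r^3) = C₀ × r(1−r^3)/(1−r)
        = 76.89 × 0.3909 × (1 − 0.05973) / (1 − 0.3909) = 46.40 mg/L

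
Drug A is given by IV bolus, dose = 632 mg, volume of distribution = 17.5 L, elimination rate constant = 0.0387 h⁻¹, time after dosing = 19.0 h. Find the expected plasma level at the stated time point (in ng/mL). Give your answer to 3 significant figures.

17300 ng/mL

C₀ = Dose / Vd = 632.0 / 17.5 = 36.11 mg/L
C = C₀ · e^(−k·t) = 36.11 × e^(−0.03870 × 19.0)
  = 36.11 × 0.4794 = 17.31 mg/L
Convert: 17.31 mg/L × 1000 = 17310 ng/mL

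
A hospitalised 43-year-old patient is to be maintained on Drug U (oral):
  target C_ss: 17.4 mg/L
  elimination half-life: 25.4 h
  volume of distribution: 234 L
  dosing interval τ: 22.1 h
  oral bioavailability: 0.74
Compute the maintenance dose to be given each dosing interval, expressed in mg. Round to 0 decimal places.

k = ln2 / t½ = 0.693147 / 25.4 = 0.02729 h⁻¹
CL = k × Vd = 0.02729 × 234 = 6.386 L/h
At steady state, F × (Dose/τ) = Css × CL.
Dose = Css × CL × τ / F = 17.4 × 6.386 × 22.1 / 0.74 = 3318 mg

3318 mg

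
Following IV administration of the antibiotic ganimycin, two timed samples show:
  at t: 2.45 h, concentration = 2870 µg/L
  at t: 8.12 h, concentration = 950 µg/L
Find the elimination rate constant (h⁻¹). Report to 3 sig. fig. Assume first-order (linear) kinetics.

0.195 h⁻¹

k = ln(C₁/C₂) / (t₂ − t₁) = ln(2870/950) / (8.12 − 2.45)
  = 1.106 / 5.670 = 0.1951 h⁻¹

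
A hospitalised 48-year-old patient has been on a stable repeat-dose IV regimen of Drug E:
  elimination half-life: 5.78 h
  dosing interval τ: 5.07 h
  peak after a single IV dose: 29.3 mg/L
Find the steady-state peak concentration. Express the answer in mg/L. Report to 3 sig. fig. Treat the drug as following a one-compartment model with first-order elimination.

64.3 mg/L

k = ln2 / t½ = 0.693147 / 5.78 = 0.1199 h⁻¹
e^(−kτ) = e^(−0.1199 × 5.07) = 0.5445
Accumulation ratio R = 1 / (1 − e^(−kτ)) = 1 / (1 − 0.5445) = 2.195
Steady-state peak = C₀ × R = 29.3 × 2.195 = 64.31 mg/L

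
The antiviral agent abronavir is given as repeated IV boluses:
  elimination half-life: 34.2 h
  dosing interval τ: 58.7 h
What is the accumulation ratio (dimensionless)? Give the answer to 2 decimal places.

1.44

k = ln2 / t½ = 0.693147 / 34.2 = 0.02027 h⁻¹
e^(−kτ) = e^(−0.02027 × 58.7) = 0.3043
Accumulation ratio R = 1 / (1 − e^(−kτ)) = 1 / (1 − 0.3043) = 1.437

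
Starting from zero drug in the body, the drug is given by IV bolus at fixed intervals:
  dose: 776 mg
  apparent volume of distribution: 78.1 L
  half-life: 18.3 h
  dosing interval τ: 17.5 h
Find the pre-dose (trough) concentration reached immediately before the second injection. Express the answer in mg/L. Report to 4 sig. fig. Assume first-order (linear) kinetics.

5.121 mg/L

C₀ per dose = Dose / Vd = 776 / 78.1 = 9.936 mg/L
k = ln2 / t½ = 0.693147 / 18.3 = 0.03788 h⁻¹
Fraction remaining after one interval: r = e^(−kτ) = e^(−0.03788 × 17.5) = 0.5154
Before dose 2, 1 dose has been given (aged 1τ).
C_trough = C₀ × r = 9.936 × 0.5154 = 5.121 mg/L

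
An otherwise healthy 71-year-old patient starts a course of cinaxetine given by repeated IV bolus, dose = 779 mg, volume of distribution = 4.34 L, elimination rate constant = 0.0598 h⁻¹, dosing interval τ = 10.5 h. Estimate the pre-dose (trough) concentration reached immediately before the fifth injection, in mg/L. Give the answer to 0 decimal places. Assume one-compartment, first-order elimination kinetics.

C₀ per dose = Dose / Vd = 779 / 4.34 = 179.5 mg/L
Fraction remaining after one interval: r = e^(−kτ) = e^(−0.05980 × 10.5) = 0.5337
Before dose 5, 4 doses have been given (aged 1τ, 2τ, 3τ, 4τ).
C_trough = C₀ × (r + r² + … + r^4) = C₀ × r(1−r^4)/(1−r)
        = 179.5 × 0.5337 × (1 − 0.08113) / (1 − 0.5337) = 188.8 mg/L

189 mg/L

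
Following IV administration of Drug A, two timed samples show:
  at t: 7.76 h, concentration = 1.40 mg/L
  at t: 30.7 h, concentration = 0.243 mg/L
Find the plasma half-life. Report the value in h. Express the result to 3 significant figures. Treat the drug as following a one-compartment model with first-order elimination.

k = ln(C₁/C₂) / (t₂ − t₁) = ln(1.40/0.243) / (30.7 − 7.76)
  = 1.751 / 22.94 = 0.07633 h⁻¹
t½ = ln2 / k = 0.693147 / 0.07633 = 9.081 h

9.08 h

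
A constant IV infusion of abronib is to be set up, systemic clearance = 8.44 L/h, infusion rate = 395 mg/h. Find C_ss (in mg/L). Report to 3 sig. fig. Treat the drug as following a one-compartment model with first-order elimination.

At steady state Css = R₀ / CL = 395 / 8.440 = 46.80 mg/L

46.8 mg/L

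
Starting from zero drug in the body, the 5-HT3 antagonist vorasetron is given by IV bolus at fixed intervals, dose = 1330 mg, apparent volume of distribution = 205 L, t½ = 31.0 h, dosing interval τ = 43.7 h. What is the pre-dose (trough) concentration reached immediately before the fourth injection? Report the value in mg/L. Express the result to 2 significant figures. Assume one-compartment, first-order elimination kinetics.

C₀ per dose = Dose / Vd = 1330 / 205 = 6.488 mg/L
k = ln2 / t½ = 0.693147 / 31.0 = 0.02236 h⁻¹
Fraction remaining after one interval: r = e^(−kτ) = e^(−0.02236 × 43.7) = 0.3764
Before dose 4, 3 doses have been given (aged 1τ, 2τ, 3τ).
C_trough = C₀ × (r + r² + … + r^3) = C₀ × r(1−r^3)/(1−r)
        = 6.488 × 0.3764 × (1 − 0.05333) / (1 − 0.3764) = 3.707 mg/L

3.7 mg/L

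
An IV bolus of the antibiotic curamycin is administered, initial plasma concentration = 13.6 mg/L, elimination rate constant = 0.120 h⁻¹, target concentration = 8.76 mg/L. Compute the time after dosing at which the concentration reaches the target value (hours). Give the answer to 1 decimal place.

t = ln(C₀ / C) / k = ln(13.60 / 8.76) / 0.1200
  = ln(1.553) / 0.1200 = 0.4402 / 0.1200 = 3.668 h

3.7 h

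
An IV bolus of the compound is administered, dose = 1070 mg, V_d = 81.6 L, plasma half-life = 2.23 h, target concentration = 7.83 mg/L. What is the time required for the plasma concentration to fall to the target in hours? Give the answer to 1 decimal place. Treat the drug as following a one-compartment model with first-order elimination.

1.7 h

C₀ = Dose / Vd = 1070 / 81.6 = 13.11 mg/L
k = ln2 / t½ = 0.693147 / 2.23 = 0.3108 h⁻¹
t = ln(C₀ / C) / k = ln(13.11 / 7.83) / 0.3108
  = ln(1.674) / 0.3108 = 0.5152 / 0.3108 = 1.658 h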